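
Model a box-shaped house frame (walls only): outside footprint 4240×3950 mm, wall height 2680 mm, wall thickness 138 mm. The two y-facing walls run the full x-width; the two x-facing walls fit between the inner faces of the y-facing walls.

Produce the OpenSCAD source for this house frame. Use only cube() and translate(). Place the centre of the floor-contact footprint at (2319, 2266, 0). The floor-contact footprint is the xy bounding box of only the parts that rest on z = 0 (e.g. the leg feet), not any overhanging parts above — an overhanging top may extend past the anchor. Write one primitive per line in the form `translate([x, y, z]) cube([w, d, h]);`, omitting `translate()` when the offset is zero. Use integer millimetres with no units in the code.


translate([199, 291, 0]) cube([4240, 138, 2680]);
translate([199, 4103, 0]) cube([4240, 138, 2680]);
translate([199, 429, 0]) cube([138, 3674, 2680]);
translate([4301, 429, 0]) cube([138, 3674, 2680]);


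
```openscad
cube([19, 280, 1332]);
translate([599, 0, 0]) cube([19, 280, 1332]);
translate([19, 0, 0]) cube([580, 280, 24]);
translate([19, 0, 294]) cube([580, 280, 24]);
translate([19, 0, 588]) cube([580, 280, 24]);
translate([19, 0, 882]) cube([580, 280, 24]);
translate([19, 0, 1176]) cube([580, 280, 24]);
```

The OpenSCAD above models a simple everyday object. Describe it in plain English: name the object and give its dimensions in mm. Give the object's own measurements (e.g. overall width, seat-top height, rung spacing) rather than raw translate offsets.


An open bookshelf. Two side panels, each 19 mm thick, 280 mm deep and 1332 mm tall, stand 618 mm apart (outside-to-outside). Between them sit 5 shelves, each 24 mm thick and 280 mm deep, spanning the full gap between the sides. The bottom shelf rests on the floor (its underside at z = 0) and the clear gap between one shelf's top and the next shelf's underside is 270 mm.


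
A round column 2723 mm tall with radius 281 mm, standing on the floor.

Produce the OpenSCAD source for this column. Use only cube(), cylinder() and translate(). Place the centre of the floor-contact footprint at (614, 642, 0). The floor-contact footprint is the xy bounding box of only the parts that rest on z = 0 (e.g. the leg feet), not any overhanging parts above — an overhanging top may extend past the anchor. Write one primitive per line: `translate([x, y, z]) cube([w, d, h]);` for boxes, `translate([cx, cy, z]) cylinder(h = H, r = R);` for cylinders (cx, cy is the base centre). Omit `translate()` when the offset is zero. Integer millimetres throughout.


translate([614, 642, 0]) cylinder(h = 2723, r = 281);


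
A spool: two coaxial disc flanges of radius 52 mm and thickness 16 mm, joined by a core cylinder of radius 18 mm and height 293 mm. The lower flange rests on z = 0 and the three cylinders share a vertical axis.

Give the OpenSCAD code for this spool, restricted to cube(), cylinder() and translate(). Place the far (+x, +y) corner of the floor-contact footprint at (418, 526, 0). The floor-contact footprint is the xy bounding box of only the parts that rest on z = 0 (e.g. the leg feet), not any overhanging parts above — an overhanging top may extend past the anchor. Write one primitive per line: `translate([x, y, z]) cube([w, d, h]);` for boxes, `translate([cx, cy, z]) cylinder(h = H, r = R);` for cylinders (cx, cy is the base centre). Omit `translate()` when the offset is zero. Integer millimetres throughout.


translate([366, 474, 0]) cylinder(h = 16, r = 52);
translate([366, 474, 16]) cylinder(h = 293, r = 18);
translate([366, 474, 309]) cylinder(h = 16, r = 52);


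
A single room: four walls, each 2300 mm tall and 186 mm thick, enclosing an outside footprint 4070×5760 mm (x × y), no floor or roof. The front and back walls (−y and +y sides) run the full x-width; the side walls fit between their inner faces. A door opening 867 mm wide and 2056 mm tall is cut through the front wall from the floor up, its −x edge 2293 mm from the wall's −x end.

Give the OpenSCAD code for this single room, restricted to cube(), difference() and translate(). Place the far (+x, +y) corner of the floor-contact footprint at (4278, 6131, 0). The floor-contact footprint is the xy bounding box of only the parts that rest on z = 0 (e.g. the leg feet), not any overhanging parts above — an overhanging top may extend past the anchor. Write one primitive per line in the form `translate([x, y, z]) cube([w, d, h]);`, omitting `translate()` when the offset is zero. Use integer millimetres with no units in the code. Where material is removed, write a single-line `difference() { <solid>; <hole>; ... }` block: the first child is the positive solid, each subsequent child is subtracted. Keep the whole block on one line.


difference() { translate([208, 371, 0]) cube([4070, 186, 2300]); translate([2501, 371, 0]) cube([867, 186, 2056]); }
translate([208, 5945, 0]) cube([4070, 186, 2300]);
translate([208, 557, 0]) cube([186, 5388, 2300]);
translate([4092, 557, 0]) cube([186, 5388, 2300]);


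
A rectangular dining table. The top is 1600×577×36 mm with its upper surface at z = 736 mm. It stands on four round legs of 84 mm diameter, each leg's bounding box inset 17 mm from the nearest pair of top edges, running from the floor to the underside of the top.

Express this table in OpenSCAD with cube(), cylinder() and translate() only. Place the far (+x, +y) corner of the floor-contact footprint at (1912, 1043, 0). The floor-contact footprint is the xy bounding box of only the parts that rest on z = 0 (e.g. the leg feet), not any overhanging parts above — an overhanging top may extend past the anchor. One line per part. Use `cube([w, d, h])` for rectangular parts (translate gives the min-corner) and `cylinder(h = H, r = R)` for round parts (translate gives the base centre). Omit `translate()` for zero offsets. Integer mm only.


translate([329, 483, 700]) cube([1600, 577, 36]);
translate([388, 542, 0]) cylinder(h = 700, r = 42);
translate([1870, 542, 0]) cylinder(h = 700, r = 42);
translate([388, 1001, 0]) cylinder(h = 700, r = 42);
translate([1870, 1001, 0]) cylinder(h = 700, r = 42);


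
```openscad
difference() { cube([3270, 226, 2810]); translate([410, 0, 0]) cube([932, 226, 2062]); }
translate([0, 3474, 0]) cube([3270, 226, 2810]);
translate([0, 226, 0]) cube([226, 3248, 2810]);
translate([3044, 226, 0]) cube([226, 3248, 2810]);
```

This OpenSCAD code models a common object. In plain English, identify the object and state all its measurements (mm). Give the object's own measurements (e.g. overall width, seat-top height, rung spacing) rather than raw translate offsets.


A single room: four walls, each 2810 mm tall and 226 mm thick, enclosing an outside footprint 3270×3700 mm (x × y), no floor or roof. The front and back walls (−y and +y sides) run the full x-width; the side walls fit between their inner faces. A door opening 932 mm wide and 2062 mm tall is cut through the front wall from the floor up, its −x edge 410 mm from the wall's −x end.


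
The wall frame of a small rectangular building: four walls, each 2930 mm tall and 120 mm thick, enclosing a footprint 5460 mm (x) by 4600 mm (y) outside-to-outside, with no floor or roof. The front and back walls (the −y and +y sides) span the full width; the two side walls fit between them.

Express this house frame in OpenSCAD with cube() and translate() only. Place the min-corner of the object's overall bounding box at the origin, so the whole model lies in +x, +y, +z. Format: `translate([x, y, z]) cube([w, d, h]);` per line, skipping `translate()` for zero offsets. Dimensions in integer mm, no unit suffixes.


cube([5460, 120, 2930]);
translate([0, 4480, 0]) cube([5460, 120, 2930]);
translate([0, 120, 0]) cube([120, 4360, 2930]);
translate([5340, 120, 0]) cube([120, 4360, 2930]);


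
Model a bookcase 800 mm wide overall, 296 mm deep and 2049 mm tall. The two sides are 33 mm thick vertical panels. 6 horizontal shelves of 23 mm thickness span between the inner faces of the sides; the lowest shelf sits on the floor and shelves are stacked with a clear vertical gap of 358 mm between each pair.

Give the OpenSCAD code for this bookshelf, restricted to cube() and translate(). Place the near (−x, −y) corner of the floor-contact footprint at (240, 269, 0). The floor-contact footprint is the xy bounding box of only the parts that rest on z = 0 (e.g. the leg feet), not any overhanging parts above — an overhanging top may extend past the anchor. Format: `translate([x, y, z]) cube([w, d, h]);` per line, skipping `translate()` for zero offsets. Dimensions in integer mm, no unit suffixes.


translate([240, 269, 0]) cube([33, 296, 2049]);
translate([1007, 269, 0]) cube([33, 296, 2049]);
translate([273, 269, 0]) cube([734, 296, 23]);
translate([273, 269, 381]) cube([734, 296, 23]);
translate([273, 269, 762]) cube([734, 296, 23]);
translate([273, 269, 1143]) cube([734, 296, 23]);
translate([273, 269, 1524]) cube([734, 296, 23]);
translate([273, 269, 1905]) cube([734, 296, 23]);


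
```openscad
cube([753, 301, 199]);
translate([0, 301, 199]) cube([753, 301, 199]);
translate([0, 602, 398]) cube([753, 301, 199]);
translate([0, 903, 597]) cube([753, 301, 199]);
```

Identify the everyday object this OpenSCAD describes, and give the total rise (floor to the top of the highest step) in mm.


A staircase. The total rise is 796 mm.

4 identical blocks, each offset up and back from the previous — a staircase. Each step is 199 mm tall and there are 4 of them, so the total rise is 4 × 199 = 796 mm.


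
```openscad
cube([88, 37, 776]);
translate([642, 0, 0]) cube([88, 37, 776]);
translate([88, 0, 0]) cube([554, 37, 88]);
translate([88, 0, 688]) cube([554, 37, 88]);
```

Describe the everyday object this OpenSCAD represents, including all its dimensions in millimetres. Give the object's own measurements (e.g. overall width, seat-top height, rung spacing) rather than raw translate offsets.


A rectangular picture frame lying in the x–z plane (depth along y). The opening is 554 mm wide (x) by 600 mm tall (z), surrounded by a border 88 mm wide on all four sides. The frame is 37 mm deep and is made of two full-height vertical stiles with two horizontal rails fitted between them.


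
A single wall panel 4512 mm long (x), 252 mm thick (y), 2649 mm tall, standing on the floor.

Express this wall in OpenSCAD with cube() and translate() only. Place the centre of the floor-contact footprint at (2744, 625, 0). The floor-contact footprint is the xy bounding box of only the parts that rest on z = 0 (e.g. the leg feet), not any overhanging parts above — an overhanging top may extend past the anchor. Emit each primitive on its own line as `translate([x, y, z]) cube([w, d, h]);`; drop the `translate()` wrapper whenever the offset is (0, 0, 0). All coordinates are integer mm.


translate([488, 499, 0]) cube([4512, 252, 2649]);


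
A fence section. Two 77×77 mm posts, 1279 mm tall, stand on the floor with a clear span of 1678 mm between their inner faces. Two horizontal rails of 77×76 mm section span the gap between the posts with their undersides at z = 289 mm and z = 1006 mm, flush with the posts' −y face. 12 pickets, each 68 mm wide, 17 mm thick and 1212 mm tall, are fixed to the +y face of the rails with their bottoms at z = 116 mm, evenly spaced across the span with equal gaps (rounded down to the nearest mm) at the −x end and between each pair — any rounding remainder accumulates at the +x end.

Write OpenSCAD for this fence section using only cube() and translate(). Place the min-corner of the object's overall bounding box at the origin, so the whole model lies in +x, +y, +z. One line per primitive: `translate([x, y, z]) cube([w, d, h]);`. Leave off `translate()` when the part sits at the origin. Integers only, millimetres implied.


cube([77, 77, 1279]);
translate([1755, 0, 0]) cube([77, 77, 1279]);
translate([77, 0, 289]) cube([1678, 77, 76]);
translate([77, 0, 1006]) cube([1678, 77, 76]);
translate([143, 77, 116]) cube([68, 17, 1212]);
translate([277, 77, 116]) cube([68, 17, 1212]);
translate([411, 77, 116]) cube([68, 17, 1212]);
translate([545, 77, 116]) cube([68, 17, 1212]);
translate([679, 77, 116]) cube([68, 17, 1212]);
translate([813, 77, 116]) cube([68, 17, 1212]);
translate([947, 77, 116]) cube([68, 17, 1212]);
translate([1081, 77, 116]) cube([68, 17, 1212]);
translate([1215, 77, 116]) cube([68, 17, 1212]);
translate([1349, 77, 116]) cube([68, 17, 1212]);
translate([1483, 77, 116]) cube([68, 17, 1212]);
translate([1617, 77, 116]) cube([68, 17, 1212]);


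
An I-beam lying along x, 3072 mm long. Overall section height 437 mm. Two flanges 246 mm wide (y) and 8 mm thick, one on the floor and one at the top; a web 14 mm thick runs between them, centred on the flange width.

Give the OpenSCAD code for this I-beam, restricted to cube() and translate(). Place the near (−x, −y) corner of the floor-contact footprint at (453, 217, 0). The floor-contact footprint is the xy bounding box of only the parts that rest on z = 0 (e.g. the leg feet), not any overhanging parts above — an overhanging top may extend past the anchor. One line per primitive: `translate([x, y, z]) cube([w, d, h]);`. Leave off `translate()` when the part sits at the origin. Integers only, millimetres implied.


translate([453, 217, 0]) cube([3072, 246, 8]);
translate([453, 333, 8]) cube([3072, 14, 421]);
translate([453, 217, 429]) cube([3072, 246, 8]);


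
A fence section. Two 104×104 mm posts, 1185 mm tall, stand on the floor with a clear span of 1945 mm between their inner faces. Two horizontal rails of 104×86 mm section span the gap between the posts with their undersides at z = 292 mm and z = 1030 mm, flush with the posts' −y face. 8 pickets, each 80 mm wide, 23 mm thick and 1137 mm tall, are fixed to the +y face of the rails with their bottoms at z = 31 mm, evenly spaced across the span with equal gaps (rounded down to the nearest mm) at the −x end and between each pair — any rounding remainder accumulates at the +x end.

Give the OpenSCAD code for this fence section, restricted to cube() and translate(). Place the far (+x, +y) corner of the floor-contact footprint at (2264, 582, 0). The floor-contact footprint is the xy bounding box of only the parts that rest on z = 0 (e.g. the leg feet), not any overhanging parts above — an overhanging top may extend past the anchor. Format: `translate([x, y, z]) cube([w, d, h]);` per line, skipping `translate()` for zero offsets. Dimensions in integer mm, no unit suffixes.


translate([111, 478, 0]) cube([104, 104, 1185]);
translate([2160, 478, 0]) cube([104, 104, 1185]);
translate([215, 478, 292]) cube([1945, 104, 86]);
translate([215, 478, 1030]) cube([1945, 104, 86]);
translate([360, 582, 31]) cube([80, 23, 1137]);
translate([585, 582, 31]) cube([80, 23, 1137]);
translate([810, 582, 31]) cube([80, 23, 1137]);
translate([1035, 582, 31]) cube([80, 23, 1137]);
translate([1260, 582, 31]) cube([80, 23, 1137]);
translate([1485, 582, 31]) cube([80, 23, 1137]);
translate([1710, 582, 31]) cube([80, 23, 1137]);
translate([1935, 582, 31]) cube([80, 23, 1137]);


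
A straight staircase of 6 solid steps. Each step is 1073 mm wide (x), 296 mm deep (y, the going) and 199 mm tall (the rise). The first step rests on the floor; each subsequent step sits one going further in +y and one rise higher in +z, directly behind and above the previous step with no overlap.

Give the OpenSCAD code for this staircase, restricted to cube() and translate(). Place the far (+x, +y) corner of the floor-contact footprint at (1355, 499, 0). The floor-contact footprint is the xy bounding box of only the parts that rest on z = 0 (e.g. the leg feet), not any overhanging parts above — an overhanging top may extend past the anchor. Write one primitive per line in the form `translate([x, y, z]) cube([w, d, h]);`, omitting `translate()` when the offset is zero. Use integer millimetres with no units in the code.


translate([282, 203, 0]) cube([1073, 296, 199]);
translate([282, 499, 199]) cube([1073, 296, 199]);
translate([282, 795, 398]) cube([1073, 296, 199]);
translate([282, 1091, 597]) cube([1073, 296, 199]);
translate([282, 1387, 796]) cube([1073, 296, 199]);
translate([282, 1683, 995]) cube([1073, 296, 199]);


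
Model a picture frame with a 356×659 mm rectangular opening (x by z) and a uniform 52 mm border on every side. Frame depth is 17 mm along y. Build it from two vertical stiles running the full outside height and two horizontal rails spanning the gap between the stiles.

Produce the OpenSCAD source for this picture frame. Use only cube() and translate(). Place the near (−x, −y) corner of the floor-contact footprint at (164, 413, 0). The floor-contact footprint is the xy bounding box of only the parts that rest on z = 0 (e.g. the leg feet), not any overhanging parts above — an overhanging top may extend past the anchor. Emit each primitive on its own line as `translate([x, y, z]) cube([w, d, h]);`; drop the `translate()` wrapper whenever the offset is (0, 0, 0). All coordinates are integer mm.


translate([164, 413, 0]) cube([52, 17, 763]);
translate([572, 413, 0]) cube([52, 17, 763]);
translate([216, 413, 0]) cube([356, 17, 52]);
translate([216, 413, 711]) cube([356, 17, 52]);


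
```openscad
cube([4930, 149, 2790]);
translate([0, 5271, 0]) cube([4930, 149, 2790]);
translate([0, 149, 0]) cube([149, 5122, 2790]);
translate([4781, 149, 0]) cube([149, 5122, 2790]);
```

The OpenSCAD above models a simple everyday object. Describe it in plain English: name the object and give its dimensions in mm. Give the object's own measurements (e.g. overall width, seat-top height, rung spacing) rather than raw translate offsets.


The wall frame of a small rectangular building: four walls, each 2790 mm tall and 149 mm thick, enclosing a footprint 4930 mm (x) by 5420 mm (y) outside-to-outside, with no floor or roof. The front and back walls (the −y and +y sides) span the full width; the two side walls fit between them.


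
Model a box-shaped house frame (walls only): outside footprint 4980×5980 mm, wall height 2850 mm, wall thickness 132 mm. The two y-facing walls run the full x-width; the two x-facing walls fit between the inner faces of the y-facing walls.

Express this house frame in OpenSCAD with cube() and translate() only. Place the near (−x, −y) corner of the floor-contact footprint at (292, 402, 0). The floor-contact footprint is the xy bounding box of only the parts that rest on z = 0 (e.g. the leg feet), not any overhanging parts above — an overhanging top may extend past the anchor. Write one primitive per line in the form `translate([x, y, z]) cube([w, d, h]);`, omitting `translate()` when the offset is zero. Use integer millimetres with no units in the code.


translate([292, 402, 0]) cube([4980, 132, 2850]);
translate([292, 6250, 0]) cube([4980, 132, 2850]);
translate([292, 534, 0]) cube([132, 5716, 2850]);
translate([5140, 534, 0]) cube([132, 5716, 2850]);


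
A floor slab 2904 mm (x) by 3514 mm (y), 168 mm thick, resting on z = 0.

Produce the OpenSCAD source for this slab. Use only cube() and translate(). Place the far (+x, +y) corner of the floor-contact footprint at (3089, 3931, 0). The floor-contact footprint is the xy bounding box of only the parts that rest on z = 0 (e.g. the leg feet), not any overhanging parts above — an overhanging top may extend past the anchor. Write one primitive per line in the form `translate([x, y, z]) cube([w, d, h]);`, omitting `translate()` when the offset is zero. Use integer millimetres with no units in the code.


translate([185, 417, 0]) cube([2904, 3514, 168]);


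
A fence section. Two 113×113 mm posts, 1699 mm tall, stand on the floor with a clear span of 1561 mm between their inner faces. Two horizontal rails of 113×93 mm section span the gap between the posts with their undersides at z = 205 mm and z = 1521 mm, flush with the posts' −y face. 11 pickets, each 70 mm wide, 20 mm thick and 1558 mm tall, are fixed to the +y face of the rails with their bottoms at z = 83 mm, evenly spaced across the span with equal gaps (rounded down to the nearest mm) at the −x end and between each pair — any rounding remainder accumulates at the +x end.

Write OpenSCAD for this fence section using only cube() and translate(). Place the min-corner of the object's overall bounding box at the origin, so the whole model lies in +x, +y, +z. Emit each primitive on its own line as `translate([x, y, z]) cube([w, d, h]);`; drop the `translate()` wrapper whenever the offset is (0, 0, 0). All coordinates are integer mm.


cube([113, 113, 1699]);
translate([1674, 0, 0]) cube([113, 113, 1699]);
translate([113, 0, 205]) cube([1561, 113, 93]);
translate([113, 0, 1521]) cube([1561, 113, 93]);
translate([178, 113, 83]) cube([70, 20, 1558]);
translate([313, 113, 83]) cube([70, 20, 1558]);
translate([448, 113, 83]) cube([70, 20, 1558]);
translate([583, 113, 83]) cube([70, 20, 1558]);
translate([718, 113, 83]) cube([70, 20, 1558]);
translate([853, 113, 83]) cube([70, 20, 1558]);
translate([988, 113, 83]) cube([70, 20, 1558]);
translate([1123, 113, 83]) cube([70, 20, 1558]);
translate([1258, 113, 83]) cube([70, 20, 1558]);
translate([1393, 113, 83]) cube([70, 20, 1558]);
translate([1528, 113, 83]) cube([70, 20, 1558]);


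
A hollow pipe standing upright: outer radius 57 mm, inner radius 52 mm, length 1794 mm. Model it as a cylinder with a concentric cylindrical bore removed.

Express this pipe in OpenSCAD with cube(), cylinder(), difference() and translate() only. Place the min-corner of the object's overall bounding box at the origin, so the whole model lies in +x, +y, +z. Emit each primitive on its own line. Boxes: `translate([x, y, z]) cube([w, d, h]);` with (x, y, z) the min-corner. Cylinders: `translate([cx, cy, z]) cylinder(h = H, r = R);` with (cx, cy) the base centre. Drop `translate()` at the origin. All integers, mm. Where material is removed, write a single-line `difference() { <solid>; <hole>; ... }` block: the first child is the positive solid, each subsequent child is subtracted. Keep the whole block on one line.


difference() { translate([57, 57, 0]) cylinder(h = 1794, r = 57); translate([57, 57, 0]) cylinder(h = 1794, r = 52); }


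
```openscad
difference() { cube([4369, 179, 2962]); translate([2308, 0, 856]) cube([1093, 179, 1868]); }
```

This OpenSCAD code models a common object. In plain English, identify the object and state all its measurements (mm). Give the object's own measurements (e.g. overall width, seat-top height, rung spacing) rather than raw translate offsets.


A wall 4369 mm long (x), 179 mm thick (y), 2962 mm tall, with a rectangular window opening cut through it. The opening is 1093 mm wide and 1868 mm tall; its sill is at z = 856 mm and its near (−x) edge is 2308 mm from the wall's −x end. The opening passes through the full wall thickness.


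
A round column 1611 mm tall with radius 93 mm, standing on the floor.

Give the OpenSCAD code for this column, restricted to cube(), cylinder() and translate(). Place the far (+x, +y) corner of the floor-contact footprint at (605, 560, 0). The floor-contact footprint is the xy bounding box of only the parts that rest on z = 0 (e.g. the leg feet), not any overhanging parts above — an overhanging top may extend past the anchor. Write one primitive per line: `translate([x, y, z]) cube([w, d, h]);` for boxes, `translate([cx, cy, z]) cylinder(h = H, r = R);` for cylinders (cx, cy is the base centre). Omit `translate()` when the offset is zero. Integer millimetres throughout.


translate([512, 467, 0]) cylinder(h = 1611, r = 93);


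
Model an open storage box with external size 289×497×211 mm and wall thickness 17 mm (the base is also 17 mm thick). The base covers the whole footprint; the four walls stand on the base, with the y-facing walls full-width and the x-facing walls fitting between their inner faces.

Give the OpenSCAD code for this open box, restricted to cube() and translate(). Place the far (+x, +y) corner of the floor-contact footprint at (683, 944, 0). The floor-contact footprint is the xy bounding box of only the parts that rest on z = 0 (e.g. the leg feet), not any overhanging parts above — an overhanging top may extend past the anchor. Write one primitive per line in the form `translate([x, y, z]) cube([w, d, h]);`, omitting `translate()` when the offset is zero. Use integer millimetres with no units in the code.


translate([394, 447, 0]) cube([289, 497, 17]);
translate([394, 447, 17]) cube([289, 17, 194]);
translate([394, 927, 17]) cube([289, 17, 194]);
translate([394, 464, 17]) cube([17, 463, 194]);
translate([666, 464, 17]) cube([17, 463, 194]);


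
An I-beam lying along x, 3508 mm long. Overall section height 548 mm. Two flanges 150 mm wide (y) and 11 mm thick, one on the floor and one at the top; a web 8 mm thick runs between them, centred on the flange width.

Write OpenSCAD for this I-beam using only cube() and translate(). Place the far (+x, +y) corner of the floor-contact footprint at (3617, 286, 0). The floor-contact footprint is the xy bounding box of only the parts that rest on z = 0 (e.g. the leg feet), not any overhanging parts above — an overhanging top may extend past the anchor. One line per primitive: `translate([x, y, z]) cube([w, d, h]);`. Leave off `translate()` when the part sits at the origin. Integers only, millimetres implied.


translate([109, 136, 0]) cube([3508, 150, 11]);
translate([109, 207, 11]) cube([3508, 8, 526]);
translate([109, 136, 537]) cube([3508, 150, 11]);


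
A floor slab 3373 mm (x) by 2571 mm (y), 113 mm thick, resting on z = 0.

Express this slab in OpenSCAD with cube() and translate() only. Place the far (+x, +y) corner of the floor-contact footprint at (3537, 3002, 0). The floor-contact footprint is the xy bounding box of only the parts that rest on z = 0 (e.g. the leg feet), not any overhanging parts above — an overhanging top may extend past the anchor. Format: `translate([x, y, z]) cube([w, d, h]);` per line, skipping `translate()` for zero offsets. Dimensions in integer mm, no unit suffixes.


translate([164, 431, 0]) cube([3373, 2571, 113]);


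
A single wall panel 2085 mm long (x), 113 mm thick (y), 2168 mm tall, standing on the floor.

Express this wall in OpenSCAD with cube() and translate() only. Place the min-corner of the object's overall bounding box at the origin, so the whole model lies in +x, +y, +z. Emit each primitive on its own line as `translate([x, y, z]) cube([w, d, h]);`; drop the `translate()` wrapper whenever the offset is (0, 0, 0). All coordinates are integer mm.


cube([2085, 113, 2168]);


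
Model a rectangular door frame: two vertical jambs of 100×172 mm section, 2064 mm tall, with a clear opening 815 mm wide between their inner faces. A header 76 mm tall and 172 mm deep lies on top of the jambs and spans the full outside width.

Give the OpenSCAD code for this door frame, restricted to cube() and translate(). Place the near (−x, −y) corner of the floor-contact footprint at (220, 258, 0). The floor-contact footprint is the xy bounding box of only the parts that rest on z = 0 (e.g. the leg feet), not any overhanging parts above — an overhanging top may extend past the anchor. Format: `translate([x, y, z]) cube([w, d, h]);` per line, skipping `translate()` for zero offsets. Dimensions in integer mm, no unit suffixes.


translate([220, 258, 0]) cube([100, 172, 2064]);
translate([1135, 258, 0]) cube([100, 172, 2064]);
translate([220, 258, 2064]) cube([1015, 172, 76]);


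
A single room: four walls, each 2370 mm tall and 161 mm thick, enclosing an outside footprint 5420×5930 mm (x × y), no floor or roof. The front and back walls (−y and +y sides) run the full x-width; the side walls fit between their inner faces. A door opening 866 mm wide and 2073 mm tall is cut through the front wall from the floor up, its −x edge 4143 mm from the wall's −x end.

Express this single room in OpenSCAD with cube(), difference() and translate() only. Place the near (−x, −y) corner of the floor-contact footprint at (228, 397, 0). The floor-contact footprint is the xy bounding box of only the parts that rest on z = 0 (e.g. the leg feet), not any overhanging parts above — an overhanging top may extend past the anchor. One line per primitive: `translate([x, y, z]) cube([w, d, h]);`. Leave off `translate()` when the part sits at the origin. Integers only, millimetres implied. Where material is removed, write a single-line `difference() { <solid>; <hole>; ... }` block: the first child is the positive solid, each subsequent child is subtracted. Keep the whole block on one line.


difference() { translate([228, 397, 0]) cube([5420, 161, 2370]); translate([4371, 397, 0]) cube([866, 161, 2073]); }
translate([228, 6166, 0]) cube([5420, 161, 2370]);
translate([228, 558, 0]) cube([161, 5608, 2370]);
translate([5487, 558, 0]) cube([161, 5608, 2370]);


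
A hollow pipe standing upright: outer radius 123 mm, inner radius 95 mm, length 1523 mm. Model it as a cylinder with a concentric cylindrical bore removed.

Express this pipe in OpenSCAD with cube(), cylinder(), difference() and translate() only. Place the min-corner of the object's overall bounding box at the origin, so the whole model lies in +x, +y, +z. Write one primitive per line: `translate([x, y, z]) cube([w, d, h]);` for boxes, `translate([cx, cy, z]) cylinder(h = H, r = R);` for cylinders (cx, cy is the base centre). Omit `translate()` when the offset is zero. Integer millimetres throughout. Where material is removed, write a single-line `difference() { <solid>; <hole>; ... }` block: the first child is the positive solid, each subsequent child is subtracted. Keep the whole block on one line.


difference() { translate([123, 123, 0]) cylinder(h = 1523, r = 123); translate([123, 123, 0]) cylinder(h = 1523, r = 95); }


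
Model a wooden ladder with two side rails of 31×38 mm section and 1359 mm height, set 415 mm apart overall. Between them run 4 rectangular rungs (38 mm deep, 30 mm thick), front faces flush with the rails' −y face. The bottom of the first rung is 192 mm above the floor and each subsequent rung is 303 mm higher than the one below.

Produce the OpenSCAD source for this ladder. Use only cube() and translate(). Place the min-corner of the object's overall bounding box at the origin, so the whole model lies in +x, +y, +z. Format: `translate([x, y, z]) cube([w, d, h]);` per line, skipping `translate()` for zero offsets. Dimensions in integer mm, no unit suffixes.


// rung span = 415 - 2*31 = 353
// rung[k] z = 192 + k*303
cube([31, 38, 1359]);
translate([384, 0, 0]) cube([31, 38, 1359]);
translate([31, 0, 192]) cube([353, 38, 30]);
translate([31, 0, 495]) cube([353, 38, 30]);
translate([31, 0, 798]) cube([353, 38, 30]);
translate([31, 0, 1101]) cube([353, 38, 30]);


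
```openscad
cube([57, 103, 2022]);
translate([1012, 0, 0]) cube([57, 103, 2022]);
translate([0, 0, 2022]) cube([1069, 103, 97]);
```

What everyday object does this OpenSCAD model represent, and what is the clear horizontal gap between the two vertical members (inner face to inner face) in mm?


A door frame. The clear opening width is 955 mm.

Two 2022 mm tall posts with a header on top — a door frame. The left jamb is 57 mm wide at x = 0; the right jamb starts at x = 1012. The clear opening is 1012 − 57 = 955 mm.


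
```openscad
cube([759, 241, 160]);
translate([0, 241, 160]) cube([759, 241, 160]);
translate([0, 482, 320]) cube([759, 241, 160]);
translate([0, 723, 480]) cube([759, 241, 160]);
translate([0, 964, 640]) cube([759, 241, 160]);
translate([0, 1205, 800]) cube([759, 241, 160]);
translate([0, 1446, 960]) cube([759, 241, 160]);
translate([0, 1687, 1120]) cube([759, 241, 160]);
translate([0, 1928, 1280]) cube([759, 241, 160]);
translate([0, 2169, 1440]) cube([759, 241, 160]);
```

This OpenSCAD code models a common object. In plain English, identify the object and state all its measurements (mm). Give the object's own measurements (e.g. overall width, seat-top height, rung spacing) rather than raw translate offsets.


A straight staircase of 10 solid steps. Each step is 759 mm wide (x), 241 mm deep (y, the going) and 160 mm tall (the rise). The first step rests on the floor; each subsequent step sits one going further in +y and one rise higher in +z, directly behind and above the previous step with no overlap.


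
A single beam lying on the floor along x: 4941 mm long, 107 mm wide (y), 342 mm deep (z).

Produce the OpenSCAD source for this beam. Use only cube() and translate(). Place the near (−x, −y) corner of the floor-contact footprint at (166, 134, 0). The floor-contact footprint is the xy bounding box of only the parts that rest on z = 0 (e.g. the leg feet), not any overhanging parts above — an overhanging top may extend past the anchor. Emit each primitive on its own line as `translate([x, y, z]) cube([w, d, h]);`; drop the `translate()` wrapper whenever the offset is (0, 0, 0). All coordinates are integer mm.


translate([166, 134, 0]) cube([4941, 107, 342]);


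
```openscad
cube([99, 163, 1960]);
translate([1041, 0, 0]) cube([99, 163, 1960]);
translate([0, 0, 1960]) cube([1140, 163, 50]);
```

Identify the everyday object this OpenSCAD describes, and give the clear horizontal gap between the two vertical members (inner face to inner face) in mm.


A door frame. The clear opening width is 942 mm.

Two 1960 mm tall posts with a header on top — a door frame. The left jamb is 99 mm wide at x = 0; the right jamb starts at x = 1041. The clear opening is 1041 − 99 = 942 mm.


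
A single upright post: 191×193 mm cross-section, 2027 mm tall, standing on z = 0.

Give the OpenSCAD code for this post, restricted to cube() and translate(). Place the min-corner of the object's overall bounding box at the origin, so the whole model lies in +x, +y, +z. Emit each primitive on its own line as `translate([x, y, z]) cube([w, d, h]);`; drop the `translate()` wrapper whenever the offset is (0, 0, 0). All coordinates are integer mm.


cube([191, 193, 2027]);


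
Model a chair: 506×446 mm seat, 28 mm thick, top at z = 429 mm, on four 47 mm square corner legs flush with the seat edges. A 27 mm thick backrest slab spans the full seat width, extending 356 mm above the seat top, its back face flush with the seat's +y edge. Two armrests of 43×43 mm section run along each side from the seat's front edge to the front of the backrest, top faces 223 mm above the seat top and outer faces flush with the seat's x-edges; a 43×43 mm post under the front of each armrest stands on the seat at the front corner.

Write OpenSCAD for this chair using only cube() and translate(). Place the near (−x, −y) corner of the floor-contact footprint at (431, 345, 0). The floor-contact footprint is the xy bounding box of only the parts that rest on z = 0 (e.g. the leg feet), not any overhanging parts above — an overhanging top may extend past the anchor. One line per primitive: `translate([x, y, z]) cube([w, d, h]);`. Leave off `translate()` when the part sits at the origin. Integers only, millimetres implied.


// leg_h = 429 - 28 = 401
// arm post h = 223 - 43 = 180
translate([431, 345, 401]) cube([506, 446, 28]);
translate([431, 345, 0]) cube([47, 47, 401]);
translate([890, 345, 0]) cube([47, 47, 401]);
translate([431, 744, 0]) cube([47, 47, 401]);
translate([890, 744, 0]) cube([47, 47, 401]);
translate([431, 764, 429]) cube([506, 27, 356]);
translate([431, 345, 609]) cube([43, 419, 43]);
translate([894, 345, 609]) cube([43, 419, 43]);
translate([431, 345, 429]) cube([43, 43, 180]);
translate([894, 345, 429]) cube([43, 43, 180]);


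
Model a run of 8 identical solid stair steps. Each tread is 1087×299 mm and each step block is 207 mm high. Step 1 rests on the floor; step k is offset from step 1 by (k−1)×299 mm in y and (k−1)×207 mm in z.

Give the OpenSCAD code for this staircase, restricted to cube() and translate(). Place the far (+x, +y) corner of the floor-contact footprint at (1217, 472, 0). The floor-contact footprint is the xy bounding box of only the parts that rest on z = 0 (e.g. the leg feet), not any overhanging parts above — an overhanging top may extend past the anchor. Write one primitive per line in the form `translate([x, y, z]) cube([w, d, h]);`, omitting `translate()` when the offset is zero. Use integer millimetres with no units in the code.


translate([130, 173, 0]) cube([1087, 299, 207]);
translate([130, 472, 207]) cube([1087, 299, 207]);
translate([130, 771, 414]) cube([1087, 299, 207]);
translate([130, 1070, 621]) cube([1087, 299, 207]);
translate([130, 1369, 828]) cube([1087, 299, 207]);
translate([130, 1668, 1035]) cube([1087, 299, 207]);
translate([130, 1967, 1242]) cube([1087, 299, 207]);
translate([130, 2266, 1449]) cube([1087, 299, 207]);


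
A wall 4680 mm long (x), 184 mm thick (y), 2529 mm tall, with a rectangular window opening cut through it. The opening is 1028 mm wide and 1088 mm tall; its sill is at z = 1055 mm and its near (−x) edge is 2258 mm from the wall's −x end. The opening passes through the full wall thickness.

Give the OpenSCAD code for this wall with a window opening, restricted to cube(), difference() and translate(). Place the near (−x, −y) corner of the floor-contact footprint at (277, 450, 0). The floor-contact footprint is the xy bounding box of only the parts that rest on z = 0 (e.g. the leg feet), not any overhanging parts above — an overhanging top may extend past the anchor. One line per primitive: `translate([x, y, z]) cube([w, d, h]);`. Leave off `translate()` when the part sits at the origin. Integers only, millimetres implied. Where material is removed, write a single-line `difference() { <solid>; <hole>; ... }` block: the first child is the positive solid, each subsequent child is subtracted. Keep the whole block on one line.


difference() { translate([277, 450, 0]) cube([4680, 184, 2529]); translate([2535, 450, 1055]) cube([1028, 184, 1088]); }


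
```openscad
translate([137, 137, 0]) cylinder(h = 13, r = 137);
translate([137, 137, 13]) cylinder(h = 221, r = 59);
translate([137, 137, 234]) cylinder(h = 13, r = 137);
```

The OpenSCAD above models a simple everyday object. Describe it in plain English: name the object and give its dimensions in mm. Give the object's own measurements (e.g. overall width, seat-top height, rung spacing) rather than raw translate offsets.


A spool: two coaxial disc flanges of radius 137 mm and thickness 13 mm, joined by a core cylinder of radius 59 mm and height 221 mm. The lower flange rests on z = 0 and the three cylinders share a vertical axis.


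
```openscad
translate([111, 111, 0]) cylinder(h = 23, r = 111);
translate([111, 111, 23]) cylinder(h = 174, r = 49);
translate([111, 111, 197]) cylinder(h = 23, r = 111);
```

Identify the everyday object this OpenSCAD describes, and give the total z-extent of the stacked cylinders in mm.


A spool. The overall height is 220 mm.

Three coaxial cylinders, large–small–large — a spool. Two 23 mm flanges and a 174 mm core give 23 + 174 + 23 = 220 mm.


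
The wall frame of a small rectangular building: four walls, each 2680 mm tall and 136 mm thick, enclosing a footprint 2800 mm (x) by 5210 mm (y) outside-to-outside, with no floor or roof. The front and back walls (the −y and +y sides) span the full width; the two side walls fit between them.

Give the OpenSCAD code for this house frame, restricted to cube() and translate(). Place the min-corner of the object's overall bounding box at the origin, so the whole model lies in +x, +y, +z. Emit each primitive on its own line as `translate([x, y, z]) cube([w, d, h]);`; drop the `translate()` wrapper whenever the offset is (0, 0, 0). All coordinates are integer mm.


cube([2800, 136, 2680]);
translate([0, 5074, 0]) cube([2800, 136, 2680]);
translate([0, 136, 0]) cube([136, 4938, 2680]);
translate([2664, 136, 0]) cube([136, 4938, 2680]);


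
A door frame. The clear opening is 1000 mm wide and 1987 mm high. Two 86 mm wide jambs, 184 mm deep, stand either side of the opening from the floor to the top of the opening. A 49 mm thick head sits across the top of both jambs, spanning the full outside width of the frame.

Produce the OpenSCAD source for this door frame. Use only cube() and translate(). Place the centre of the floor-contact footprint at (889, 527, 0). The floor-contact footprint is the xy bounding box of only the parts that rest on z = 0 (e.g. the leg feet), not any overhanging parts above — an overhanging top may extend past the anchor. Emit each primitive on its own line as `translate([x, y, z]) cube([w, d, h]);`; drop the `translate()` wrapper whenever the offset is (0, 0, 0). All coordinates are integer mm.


translate([303, 435, 0]) cube([86, 184, 1987]);
translate([1389, 435, 0]) cube([86, 184, 1987]);
translate([303, 435, 1987]) cube([1172, 184, 49]);
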